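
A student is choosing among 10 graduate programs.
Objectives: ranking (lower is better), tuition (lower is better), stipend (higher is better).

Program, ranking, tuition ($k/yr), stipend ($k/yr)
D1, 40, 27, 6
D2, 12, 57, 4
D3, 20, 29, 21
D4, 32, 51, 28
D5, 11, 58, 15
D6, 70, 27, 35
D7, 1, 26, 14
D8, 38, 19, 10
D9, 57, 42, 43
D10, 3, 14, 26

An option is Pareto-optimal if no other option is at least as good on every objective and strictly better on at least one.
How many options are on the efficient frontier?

5

D1: dominated by D7 (ranking 1≤40, tuition 26≤27, stipend 14≥6).
D2: dominated by D7 (ranking 1≤12, tuition 26≤57, stipend 14≥4).
D3: dominated by D10 (ranking 3≤20, tuition 14≤29, stipend 26≥21).
D4: not dominated.
D5: dominated by D10 (ranking 3≤11, tuition 14≤58, stipend 26≥15).
D6: not dominated.
D7: not dominated (best ranking).
D8: dominated by D10 (ranking 3≤38, tuition 14≤19, stipend 26≥10).
D9: not dominated (best stipend).
D10: not dominated (best tuition).
Pareto-optimal: D4, D6, D7, D9, D10 → 5.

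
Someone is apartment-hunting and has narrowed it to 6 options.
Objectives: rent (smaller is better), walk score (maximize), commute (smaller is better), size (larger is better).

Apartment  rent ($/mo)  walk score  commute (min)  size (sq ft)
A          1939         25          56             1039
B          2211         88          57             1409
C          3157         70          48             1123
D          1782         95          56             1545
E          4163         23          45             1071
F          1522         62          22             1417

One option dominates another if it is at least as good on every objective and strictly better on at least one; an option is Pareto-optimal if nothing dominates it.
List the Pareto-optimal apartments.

C, D, F

A: dominated by D (rent 1782≤1939, walk score 95≥25, commute 56≤56, size 1545≥1039).
B: dominated by D (rent 1782≤2211, walk score 95≥88, commute 56≤57, size 1545≥1409).
C: not dominated.
D: not dominated (best walk score).
E: dominated by F (rent 1522≤4163, walk score 62≥23, commute 22≤45, size 1417≥1071).
F: not dominated (best rent).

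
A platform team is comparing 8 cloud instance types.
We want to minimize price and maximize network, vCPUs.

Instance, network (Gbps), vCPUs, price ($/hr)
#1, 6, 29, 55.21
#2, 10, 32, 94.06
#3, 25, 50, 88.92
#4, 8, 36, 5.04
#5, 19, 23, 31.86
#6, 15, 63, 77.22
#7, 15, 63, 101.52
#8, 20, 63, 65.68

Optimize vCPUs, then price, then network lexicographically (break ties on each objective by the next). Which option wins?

First maximize vCPUs: best is 63, kept {#6, #7, #8}.
Then minimize price: best is 65.68, kept {#8}.

#8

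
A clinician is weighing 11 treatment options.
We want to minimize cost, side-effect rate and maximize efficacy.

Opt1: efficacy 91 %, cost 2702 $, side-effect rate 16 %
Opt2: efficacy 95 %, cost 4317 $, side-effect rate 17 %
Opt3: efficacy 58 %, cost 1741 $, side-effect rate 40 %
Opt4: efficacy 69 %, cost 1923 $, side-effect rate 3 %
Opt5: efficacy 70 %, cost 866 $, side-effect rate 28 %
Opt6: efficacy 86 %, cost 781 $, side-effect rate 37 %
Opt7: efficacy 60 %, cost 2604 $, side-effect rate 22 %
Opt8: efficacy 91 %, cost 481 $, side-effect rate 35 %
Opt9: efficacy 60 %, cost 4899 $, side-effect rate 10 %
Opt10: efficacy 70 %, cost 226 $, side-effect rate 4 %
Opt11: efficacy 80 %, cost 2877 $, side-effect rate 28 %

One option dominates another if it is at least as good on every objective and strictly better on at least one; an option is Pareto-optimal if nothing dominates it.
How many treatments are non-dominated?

5

Opt1: not dominated.
Opt2: not dominated (best efficacy).
Opt3: dominated by Opt5 (efficacy 70≥58, cost 866≤1741, side-effect rate 28≤40).
Opt4: not dominated (best side-effect rate).
Opt5: dominated by Opt10 (efficacy 70≥70, cost 226≤866, side-effect rate 4≤28).
Opt6: dominated by Opt8 (efficacy 91≥86, cost 481≤781, side-effect rate 35≤37).
Opt7: dominated by Opt4 (efficacy 69≥60, cost 1923≤2604, side-effect rate 3≤22).
Opt8: not dominated.
Opt9: dominated by Opt4 (efficacy 69≥60, cost 1923≤4899, side-effect rate 3≤10).
Opt10: not dominated (best cost).
Opt11: dominated by Opt1 (efficacy 91≥80, cost 2702≤2877, side-effect rate 16≤28).
Pareto-optimal: Opt1, Opt2, Opt4, Opt8, Opt10 → 5.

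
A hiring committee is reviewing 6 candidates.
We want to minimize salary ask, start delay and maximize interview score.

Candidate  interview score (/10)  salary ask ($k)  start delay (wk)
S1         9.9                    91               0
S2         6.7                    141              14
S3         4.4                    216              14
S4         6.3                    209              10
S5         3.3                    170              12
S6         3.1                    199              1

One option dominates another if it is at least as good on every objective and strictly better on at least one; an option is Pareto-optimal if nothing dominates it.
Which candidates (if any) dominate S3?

S1: interview score 9.9≥4.4, salary ask 91≤216, start delay 0≤14 — dominates S3.
S2: interview score 6.7≥4.4, salary ask 141≤216, start delay 14≤14 — dominates S3.
S4: interview score 6.3≥4.4, salary ask 209≤216, start delay 10≤14 — dominates S3.
Others (S5, S6) are each worse than S3 on at least one objective.

S1, S2, S4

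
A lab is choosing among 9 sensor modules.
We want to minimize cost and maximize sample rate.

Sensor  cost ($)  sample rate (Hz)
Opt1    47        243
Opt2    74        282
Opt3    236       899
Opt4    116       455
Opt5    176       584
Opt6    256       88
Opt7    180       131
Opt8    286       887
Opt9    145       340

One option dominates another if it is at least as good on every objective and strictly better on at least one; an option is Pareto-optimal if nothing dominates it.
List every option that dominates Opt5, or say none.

none

Opt1: worse on sample rate (243 vs 584).
Opt2: worse on sample rate (282 vs 584).
Opt3: worse on cost (236 vs 176).
Opt4: worse on sample rate (455 vs 584).
Opt6: worse on cost (256 vs 176).
Opt7: worse on cost (180 vs 176).
Opt8: worse on cost (286 vs 176).
Opt9: worse on sample rate (340 vs 584).
No option dominates Opt5.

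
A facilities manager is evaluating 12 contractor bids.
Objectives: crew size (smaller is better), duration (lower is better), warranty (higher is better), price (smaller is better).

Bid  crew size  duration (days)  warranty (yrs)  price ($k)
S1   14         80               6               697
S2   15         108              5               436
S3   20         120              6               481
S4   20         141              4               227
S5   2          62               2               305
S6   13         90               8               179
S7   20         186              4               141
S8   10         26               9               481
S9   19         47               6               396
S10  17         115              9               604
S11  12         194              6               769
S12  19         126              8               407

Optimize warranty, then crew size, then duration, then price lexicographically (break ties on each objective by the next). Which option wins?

S8

First maximize warranty: best is 9, kept {S8, S10}.
Then minimize crew size: best is 10, kept {S8}.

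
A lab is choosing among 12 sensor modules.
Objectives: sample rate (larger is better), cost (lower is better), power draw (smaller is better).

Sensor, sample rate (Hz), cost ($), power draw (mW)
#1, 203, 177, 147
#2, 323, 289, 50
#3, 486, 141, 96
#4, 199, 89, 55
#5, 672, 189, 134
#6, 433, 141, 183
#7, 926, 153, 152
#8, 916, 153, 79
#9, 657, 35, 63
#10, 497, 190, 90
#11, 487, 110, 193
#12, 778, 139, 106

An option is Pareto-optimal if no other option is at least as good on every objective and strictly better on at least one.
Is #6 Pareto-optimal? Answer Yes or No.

No

#3 vs #6: sample rate 486≥433, cost 141≤141, power draw 96≤183 — #3 is at least as good on every objective and strictly better on at least one, so #3 dominates #6.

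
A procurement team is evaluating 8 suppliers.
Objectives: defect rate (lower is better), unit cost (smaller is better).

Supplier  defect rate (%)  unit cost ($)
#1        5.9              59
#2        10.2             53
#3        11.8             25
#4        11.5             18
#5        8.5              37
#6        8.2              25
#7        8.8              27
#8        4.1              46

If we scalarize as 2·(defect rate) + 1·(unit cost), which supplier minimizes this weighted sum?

#4

#1: 2·5.9 + 1·59 = 70.8
#2: 2·10.2 + 1·53 = 73.4
#3: 2·11.8 + 1·25 = 48.6
#4: 2·11.5 + 1·18 = 41.0
#5: 2·8.5 + 1·37 = 54.0
#6: 2·8.2 + 1·25 = 41.4
#7: 2·8.8 + 1·27 = 44.6
#8: 2·4.1 + 1·46 = 54.2
Lowest: #4 at 41.0.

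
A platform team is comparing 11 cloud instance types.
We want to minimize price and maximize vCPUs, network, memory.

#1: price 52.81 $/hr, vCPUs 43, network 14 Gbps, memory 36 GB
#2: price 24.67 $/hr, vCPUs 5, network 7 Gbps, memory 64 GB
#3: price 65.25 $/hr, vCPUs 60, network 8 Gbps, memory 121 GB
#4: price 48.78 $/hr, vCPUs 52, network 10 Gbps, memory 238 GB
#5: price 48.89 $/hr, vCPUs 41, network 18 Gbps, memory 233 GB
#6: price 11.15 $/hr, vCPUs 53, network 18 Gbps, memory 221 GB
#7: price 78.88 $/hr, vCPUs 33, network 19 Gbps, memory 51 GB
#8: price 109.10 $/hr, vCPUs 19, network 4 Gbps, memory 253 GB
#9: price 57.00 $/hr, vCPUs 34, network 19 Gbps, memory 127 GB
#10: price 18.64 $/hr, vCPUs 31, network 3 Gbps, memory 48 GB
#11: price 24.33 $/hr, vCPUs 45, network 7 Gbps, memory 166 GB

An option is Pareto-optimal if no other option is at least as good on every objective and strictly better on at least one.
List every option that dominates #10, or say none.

#6: price 11.15≤18.64, vCPUs 53≥31, network 18≥3, memory 221≥48 — dominates #10.
Others (#1, #2, #3, #4, #5, #7, #8, #9, #11) are each worse than #10 on at least one objective.

#6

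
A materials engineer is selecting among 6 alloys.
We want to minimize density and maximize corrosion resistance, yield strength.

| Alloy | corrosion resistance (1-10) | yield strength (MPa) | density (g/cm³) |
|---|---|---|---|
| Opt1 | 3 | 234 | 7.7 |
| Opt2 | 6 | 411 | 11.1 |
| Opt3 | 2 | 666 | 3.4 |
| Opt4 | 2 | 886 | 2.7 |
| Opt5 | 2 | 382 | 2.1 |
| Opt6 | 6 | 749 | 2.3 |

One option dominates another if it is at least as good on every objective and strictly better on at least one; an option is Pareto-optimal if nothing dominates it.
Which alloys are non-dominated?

Opt1: dominated by Opt6 (corrosion resistance 6≥3, yield strength 749≥234, density 2.3≤7.7).
Opt2: dominated by Opt6 (corrosion resistance 6≥6, yield strength 749≥411, density 2.3≤11.1).
Opt3: dominated by Opt4 (corrosion resistance 2≥2, yield strength 886≥666, density 2.7≤3.4).
Opt4: not dominated (best yield strength).
Opt5: not dominated (best density).
Opt6: not dominated.

Opt4, Opt5, Opt6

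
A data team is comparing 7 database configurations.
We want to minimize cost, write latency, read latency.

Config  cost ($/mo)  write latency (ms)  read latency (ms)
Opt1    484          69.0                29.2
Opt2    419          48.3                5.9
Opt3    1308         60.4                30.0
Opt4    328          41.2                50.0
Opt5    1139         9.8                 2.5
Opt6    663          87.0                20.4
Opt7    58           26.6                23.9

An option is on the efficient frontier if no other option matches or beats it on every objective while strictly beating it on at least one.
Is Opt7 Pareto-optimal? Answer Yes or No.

Opt1: worse on cost (484 vs 58).
Opt2: worse on cost (419 vs 58).
Opt3: worse on cost (1308 vs 58).
Opt4: worse on cost (328 vs 58).
Opt5: worse on cost (1139 vs 58).
Opt6: worse on cost (663 vs 58).
No option is at least as good as Opt7 on every objective and strictly better on one.

Yes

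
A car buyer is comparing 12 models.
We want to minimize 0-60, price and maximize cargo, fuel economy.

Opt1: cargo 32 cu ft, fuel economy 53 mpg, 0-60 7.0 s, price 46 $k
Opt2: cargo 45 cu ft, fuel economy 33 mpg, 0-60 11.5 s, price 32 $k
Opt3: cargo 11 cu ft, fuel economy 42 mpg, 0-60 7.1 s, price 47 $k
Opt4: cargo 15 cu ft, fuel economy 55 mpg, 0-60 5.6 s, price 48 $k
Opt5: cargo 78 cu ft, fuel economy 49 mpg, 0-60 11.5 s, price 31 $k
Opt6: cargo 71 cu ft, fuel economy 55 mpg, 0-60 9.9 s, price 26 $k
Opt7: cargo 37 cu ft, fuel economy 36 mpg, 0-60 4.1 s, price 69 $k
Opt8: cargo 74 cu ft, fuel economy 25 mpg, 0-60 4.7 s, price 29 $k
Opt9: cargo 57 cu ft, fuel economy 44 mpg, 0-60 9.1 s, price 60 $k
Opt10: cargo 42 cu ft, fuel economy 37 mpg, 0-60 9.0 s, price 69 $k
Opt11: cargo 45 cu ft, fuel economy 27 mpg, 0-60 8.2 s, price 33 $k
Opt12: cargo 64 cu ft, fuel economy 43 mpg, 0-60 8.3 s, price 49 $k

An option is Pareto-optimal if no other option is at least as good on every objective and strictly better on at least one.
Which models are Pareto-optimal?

Opt1: not dominated.
Opt2: dominated by Opt5 (cargo 78≥45, fuel economy 49≥33, 0-60 11.5≤11.5, price 31≤32).
Opt3: dominated by Opt1 (cargo 32≥11, fuel economy 53≥42, 0-60 7.0≤7.1, price 46≤47).
Opt4: not dominated.
Opt5: not dominated (best cargo).
Opt6: not dominated (best price).
Opt7: not dominated (best 0-60).
Opt8: not dominated.
Opt9: not dominated.
Opt10: dominated by Opt12 (cargo 64≥42, fuel economy 43≥37, 0-60 8.3≤9.0, price 49≤69).
Opt11: not dominated.
Opt12: not dominated.

Opt1, Opt4, Opt5, Opt6, Opt7, Opt8, Opt9, Opt11, Opt12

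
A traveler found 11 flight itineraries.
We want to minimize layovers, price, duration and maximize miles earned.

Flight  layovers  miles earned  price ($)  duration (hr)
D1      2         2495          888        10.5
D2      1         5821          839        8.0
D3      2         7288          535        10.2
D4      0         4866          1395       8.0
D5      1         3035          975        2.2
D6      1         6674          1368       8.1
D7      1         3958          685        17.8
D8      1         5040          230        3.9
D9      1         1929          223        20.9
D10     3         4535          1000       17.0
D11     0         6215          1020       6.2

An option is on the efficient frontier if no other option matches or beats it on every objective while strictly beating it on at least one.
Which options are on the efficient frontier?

D2, D3, D5, D6, D8, D9, D11

D1: dominated by D2 (layovers 1≤2, miles earned 5821≥2495, price 839≤888, duration 8.0≤10.5).
D2: not dominated.
D3: not dominated (best miles earned).
D4: dominated by D11 (layovers 0≤0, miles earned 6215≥4866, price 1020≤1395, duration 6.2≤8.0).
D5: not dominated (best duration).
D6: not dominated.
D7: dominated by D8 (layovers 1≤1, miles earned 5040≥3958, price 230≤685, duration 3.9≤17.8).
D8: not dominated.
D9: not dominated (best price).
D10: dominated by D2 (layovers 1≤3, miles earned 5821≥4535, price 839≤1000, duration 8.0≤17.0).
D11: not dominated.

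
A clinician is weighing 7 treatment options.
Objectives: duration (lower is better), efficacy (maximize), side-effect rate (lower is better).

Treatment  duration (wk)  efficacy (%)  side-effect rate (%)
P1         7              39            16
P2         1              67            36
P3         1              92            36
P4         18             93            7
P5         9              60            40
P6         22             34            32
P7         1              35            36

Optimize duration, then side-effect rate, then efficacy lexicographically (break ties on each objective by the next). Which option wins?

P3

First minimize duration: best is 1, kept {P2, P3, P7}.
Then minimize side-effect rate: best is 36, kept {P2, P3, P7}.
Then maximize efficacy: best is 92, kept {P3}.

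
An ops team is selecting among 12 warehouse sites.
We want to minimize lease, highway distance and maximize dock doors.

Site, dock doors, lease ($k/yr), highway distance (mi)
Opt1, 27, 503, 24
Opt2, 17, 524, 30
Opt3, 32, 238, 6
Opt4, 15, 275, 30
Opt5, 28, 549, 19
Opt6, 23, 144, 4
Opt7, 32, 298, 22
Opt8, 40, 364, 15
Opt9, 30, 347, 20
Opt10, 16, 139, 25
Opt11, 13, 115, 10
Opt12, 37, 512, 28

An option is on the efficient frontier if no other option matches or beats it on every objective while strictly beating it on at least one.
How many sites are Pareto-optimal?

Opt1: dominated by Opt3 (dock doors 32≥27, lease 238≤503, highway distance 6≤24).
Opt2: dominated by Opt1 (dock doors 27≥17, lease 503≤524, highway distance 24≤30).
Opt3: not dominated.
Opt4: dominated by Opt3 (dock doors 32≥15, lease 238≤275, highway distance 6≤30).
Opt5: dominated by Opt3 (dock doors 32≥28, lease 238≤549, highway distance 6≤19).
Opt6: not dominated (best highway distance).
Opt7: dominated by Opt3 (dock doors 32≥32, lease 238≤298, highway distance 6≤22).
Opt8: not dominated (best dock doors).
Opt9: dominated by Opt3 (dock doors 32≥30, lease 238≤347, highway distance 6≤20).
Opt10: not dominated.
Opt11: not dominated (best lease).
Opt12: dominated by Opt8 (dock doors 40≥37, lease 364≤512, highway distance 15≤28).
Pareto-optimal: Opt3, Opt6, Opt8, Opt10, Opt11 → 5.

5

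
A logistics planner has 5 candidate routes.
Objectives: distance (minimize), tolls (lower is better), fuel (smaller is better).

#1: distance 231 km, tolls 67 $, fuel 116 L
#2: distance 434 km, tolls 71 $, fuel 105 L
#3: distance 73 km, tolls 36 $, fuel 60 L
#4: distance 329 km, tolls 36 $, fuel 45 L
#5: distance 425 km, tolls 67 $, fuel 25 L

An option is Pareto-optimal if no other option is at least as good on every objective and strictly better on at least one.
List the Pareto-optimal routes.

#3, #4, #5

#1: dominated by #3 (distance 73≤231, tolls 36≤67, fuel 60≤116).
#2: dominated by #3 (distance 73≤434, tolls 36≤71, fuel 60≤105).
#3: not dominated (best distance).
#4: not dominated.
#5: not dominated (best fuel).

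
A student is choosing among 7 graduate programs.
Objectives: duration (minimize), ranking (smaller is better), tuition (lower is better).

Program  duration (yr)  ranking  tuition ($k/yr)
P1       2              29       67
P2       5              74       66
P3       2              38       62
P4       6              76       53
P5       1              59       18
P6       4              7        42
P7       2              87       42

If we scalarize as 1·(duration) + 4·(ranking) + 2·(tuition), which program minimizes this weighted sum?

P1: 1·2 + 4·29 + 2·67 = 252
P2: 1·5 + 4·74 + 2·66 = 433
P3: 1·2 + 4·38 + 2·62 = 278
P4: 1·6 + 4·76 + 2·53 = 416
P5: 1·1 + 4·59 + 2·18 = 273
P6: 1·4 + 4·7 + 2·42 = 116
P7: 1·2 + 4·87 + 2·42 = 434
Lowest: P6 at 116.

P6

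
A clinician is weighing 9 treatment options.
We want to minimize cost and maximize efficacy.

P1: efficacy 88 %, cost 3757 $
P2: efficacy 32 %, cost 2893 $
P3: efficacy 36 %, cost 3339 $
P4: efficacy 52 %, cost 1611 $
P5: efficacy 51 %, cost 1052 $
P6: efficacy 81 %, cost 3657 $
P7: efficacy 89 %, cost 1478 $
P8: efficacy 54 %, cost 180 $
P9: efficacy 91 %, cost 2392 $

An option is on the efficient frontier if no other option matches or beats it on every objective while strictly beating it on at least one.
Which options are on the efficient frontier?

P7, P8, P9

P1: dominated by P7 (efficacy 89≥88, cost 1478≤3757).
P2: dominated by P4 (efficacy 52≥32, cost 1611≤2893).
P3: dominated by P4 (efficacy 52≥36, cost 1611≤3339).
P4: dominated by P7 (efficacy 89≥52, cost 1478≤1611).
P5: dominated by P8 (efficacy 54≥51, cost 180≤1052).
P6: dominated by P7 (efficacy 89≥81, cost 1478≤3657).
P7: not dominated.
P8: not dominated (best cost).
P9: not dominated (best efficacy).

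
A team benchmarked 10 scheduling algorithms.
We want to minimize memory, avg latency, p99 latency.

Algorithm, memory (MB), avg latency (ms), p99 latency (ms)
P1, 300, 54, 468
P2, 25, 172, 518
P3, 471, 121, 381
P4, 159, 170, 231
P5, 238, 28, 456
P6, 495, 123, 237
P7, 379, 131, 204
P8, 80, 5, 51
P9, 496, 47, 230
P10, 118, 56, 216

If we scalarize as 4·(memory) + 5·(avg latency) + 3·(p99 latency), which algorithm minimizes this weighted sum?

P1: 4·300 + 5·54 + 3·468 = 2874
P2: 4·25 + 5·172 + 3·518 = 2514
P3: 4·471 + 5·121 + 3·381 = 3632
P4: 4·159 + 5·170 + 3·231 = 2179
P5: 4·238 + 5·28 + 3·456 = 2460
P6: 4·495 + 5·123 + 3·237 = 3306
P7: 4·379 + 5·131 + 3·204 = 2783
P8: 4·80 + 5·5 + 3·51 = 498
P9: 4·496 + 5·47 + 3·230 = 2909
P10: 4·118 + 5·56 + 3·216 = 1400
Lowest: P8 at 498.

P8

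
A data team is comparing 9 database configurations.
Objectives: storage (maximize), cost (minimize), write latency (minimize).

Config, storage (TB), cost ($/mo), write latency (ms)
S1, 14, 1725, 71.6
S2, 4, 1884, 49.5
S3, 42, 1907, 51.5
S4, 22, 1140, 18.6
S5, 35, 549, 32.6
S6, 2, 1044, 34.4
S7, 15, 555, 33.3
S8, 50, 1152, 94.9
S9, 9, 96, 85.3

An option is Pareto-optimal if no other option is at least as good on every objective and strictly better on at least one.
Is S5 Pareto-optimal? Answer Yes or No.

Yes

S1: worse on storage (14 vs 35).
S2: worse on storage (4 vs 35).
S3: worse on cost (1907 vs 549).
S4: worse on storage (22 vs 35).
S6: worse on storage (2 vs 35).
S7: worse on storage (15 vs 35).
S8: worse on cost (1152 vs 549).
S9: worse on storage (9 vs 35).
No option is at least as good as S5 on every objective and strictly better on one.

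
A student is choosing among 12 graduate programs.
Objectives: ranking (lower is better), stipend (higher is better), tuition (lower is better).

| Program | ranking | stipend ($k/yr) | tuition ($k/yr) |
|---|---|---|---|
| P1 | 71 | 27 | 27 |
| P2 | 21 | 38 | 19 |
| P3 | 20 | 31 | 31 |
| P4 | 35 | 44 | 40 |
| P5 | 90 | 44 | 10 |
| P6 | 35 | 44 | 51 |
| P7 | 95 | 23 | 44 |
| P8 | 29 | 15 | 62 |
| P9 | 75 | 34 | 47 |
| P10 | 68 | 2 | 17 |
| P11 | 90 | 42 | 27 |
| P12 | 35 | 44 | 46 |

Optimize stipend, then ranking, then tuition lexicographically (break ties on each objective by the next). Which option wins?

First maximize stipend: best is 44, kept {P4, P5, P6, P12}.
Then minimize ranking: best is 35, kept {P4, P6, P12}.
Then minimize tuition: best is 40, kept {P4}.

P4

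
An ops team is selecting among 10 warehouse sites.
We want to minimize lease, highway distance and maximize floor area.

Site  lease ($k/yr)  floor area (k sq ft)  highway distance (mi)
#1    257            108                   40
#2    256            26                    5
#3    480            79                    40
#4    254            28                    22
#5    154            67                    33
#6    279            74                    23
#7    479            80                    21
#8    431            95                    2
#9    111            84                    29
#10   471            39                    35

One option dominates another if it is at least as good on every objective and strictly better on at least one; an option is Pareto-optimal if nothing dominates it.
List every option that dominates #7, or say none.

#8: lease 431≤479, floor area 95≥80, highway distance 2≤21 — dominates #7.
Others (#1, #2, #3, #4, #5, #6, #9, #10) are each worse than #7 on at least one objective.

#8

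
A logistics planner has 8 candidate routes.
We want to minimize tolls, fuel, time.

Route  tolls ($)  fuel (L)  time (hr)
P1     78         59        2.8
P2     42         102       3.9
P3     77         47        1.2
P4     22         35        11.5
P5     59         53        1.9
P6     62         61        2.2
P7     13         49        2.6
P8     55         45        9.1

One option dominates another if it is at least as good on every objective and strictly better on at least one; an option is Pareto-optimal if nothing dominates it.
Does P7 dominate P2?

Yes

P7 vs P2: tolls 13≤42, fuel 49≤102, time 2.6≤3.9 — P7 is at least as good on every objective with at least one strict improvement.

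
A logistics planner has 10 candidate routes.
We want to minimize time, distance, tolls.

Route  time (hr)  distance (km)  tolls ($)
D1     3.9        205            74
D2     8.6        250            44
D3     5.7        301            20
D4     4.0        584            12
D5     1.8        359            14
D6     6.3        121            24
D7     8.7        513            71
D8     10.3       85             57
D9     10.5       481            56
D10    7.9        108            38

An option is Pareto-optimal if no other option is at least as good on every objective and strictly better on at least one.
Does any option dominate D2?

D6 vs D2: time 6.3≤8.6, distance 121≤250, tolls 24≤44 — D6 is at least as good on every objective and strictly better on at least one, so D6 dominates D2.

Yes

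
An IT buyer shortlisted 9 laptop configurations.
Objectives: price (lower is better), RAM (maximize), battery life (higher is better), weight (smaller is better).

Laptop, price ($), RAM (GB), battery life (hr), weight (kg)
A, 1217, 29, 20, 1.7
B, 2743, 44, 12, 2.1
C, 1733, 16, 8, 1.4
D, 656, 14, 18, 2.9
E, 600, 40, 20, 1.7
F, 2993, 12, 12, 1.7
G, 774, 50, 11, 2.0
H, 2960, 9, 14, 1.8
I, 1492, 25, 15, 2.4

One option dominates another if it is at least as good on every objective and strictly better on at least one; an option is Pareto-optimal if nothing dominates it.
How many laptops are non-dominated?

4

A: dominated by E (price 600≤1217, RAM 40≥29, battery life 20≥20, weight 1.7≤1.7).
B: not dominated.
C: not dominated (best weight).
D: dominated by E (price 600≤656, RAM 40≥14, battery life 20≥18, weight 1.7≤2.9).
E: not dominated (best price).
F: dominated by A (price 1217≤2993, RAM 29≥12, battery life 20≥12, weight 1.7≤1.7).
G: not dominated (best RAM).
H: dominated by A (price 1217≤2960, RAM 29≥9, battery life 20≥14, weight 1.7≤1.8).
I: dominated by A (price 1217≤1492, RAM 29≥25, battery life 20≥15, weight 1.7≤2.4).
Pareto-optimal: B, C, E, G → 4.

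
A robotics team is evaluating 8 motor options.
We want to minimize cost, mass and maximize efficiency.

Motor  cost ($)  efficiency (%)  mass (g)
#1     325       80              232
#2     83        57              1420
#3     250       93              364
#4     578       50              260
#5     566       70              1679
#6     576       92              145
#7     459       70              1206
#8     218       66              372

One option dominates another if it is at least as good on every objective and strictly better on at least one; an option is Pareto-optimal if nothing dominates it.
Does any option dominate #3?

No

#1: worse on cost (325 vs 250).
#2: worse on efficiency (57 vs 93).
#4: worse on cost (578 vs 250).
#5: worse on cost (566 vs 250).
#6: worse on cost (576 vs 250).
#7: worse on cost (459 vs 250).
#8: worse on efficiency (66 vs 93).
No option is at least as good as #3 on every objective and strictly better on one.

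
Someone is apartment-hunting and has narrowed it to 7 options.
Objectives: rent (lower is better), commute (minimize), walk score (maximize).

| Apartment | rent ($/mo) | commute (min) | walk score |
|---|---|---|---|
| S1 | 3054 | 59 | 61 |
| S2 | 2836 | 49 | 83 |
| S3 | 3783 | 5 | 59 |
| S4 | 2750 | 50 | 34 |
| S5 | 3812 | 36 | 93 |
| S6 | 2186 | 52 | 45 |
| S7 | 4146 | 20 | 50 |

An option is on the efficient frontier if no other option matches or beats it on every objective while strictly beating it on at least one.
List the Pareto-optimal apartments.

S2, S3, S4, S5, S6

S1: dominated by S2 (rent 2836≤3054, commute 49≤59, walk score 83≥61).
S2: not dominated.
S3: not dominated (best commute).
S4: not dominated.
S5: not dominated (best walk score).
S6: not dominated (best rent).
S7: dominated by S3 (rent 3783≤4146, commute 5≤20, walk score 59≥50).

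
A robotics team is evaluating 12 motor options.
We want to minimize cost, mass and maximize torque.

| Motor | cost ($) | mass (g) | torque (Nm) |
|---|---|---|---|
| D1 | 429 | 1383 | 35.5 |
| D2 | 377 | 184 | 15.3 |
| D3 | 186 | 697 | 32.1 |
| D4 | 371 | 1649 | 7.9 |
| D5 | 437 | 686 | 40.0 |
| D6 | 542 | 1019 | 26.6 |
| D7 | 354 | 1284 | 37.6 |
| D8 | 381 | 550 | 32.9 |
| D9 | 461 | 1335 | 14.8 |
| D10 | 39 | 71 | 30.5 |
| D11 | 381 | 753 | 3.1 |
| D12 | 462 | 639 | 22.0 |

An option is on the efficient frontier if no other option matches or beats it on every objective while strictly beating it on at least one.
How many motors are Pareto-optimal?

D1: dominated by D7 (cost 354≤429, mass 1284≤1383, torque 37.6≥35.5).
D2: dominated by D10 (cost 39≤377, mass 71≤184, torque 30.5≥15.3).
D3: not dominated.
D4: dominated by D3 (cost 186≤371, mass 697≤1649, torque 32.1≥7.9).
D5: not dominated (best torque).
D6: dominated by D3 (cost 186≤542, mass 697≤1019, torque 32.1≥26.6).
D7: not dominated.
D8: not dominated.
D9: dominated by D2 (cost 377≤461, mass 184≤1335, torque 15.3≥14.8).
D10: not dominated (best cost).
D11: dominated by D2 (cost 377≤381, mass 184≤753, torque 15.3≥3.1).
D12: dominated by D8 (cost 381≤462, mass 550≤639, torque 32.9≥22.0).
Pareto-optimal: D3, D5, D7, D8, D10 → 5.

5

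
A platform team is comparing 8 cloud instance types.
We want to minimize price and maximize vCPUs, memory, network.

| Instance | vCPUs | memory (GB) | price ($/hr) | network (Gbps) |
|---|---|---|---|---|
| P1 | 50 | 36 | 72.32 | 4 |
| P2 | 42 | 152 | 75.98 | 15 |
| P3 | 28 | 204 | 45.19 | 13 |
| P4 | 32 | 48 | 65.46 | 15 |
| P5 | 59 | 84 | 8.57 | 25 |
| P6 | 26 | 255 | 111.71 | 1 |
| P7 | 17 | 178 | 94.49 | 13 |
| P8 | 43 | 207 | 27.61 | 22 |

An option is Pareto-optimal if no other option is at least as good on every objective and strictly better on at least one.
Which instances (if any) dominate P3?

P8: vCPUs 43≥28, memory 207≥204, price 27.61≤45.19, network 22≥13 — dominates P3.
Others (P1, P2, P4, P5, P6, P7) are each worse than P3 on at least one objective.

P8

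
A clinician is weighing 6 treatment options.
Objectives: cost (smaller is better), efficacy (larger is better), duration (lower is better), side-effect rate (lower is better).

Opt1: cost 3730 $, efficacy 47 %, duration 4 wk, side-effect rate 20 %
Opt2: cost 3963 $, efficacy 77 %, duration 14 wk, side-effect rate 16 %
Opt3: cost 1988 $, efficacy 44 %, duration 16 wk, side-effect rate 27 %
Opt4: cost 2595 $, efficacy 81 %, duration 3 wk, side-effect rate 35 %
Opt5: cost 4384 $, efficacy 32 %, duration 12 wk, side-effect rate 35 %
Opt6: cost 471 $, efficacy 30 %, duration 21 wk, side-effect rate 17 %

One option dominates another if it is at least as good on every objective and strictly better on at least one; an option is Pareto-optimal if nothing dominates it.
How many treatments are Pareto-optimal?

Opt1: not dominated.
Opt2: not dominated (best side-effect rate).
Opt3: not dominated.
Opt4: not dominated (best efficacy).
Opt5: dominated by Opt1 (cost 3730≤4384, efficacy 47≥32, duration 4≤12, side-effect rate 20≤35).
Opt6: not dominated (best cost).
Pareto-optimal: Opt1, Opt2, Opt3, Opt4, Opt6 → 5.

5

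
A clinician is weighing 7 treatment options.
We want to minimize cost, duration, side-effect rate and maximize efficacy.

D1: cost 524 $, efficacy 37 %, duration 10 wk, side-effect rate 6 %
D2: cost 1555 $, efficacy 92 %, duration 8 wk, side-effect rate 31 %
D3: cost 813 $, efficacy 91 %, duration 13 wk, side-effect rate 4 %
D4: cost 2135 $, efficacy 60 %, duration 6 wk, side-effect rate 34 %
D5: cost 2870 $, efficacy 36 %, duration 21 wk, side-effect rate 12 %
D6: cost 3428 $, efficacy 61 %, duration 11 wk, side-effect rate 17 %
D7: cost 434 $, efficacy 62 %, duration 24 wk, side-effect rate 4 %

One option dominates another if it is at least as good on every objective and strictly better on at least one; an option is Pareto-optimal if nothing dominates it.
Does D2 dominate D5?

No

D2 vs D5: D2 is worse on side-effect rate (31 vs 12), so it does not dominate D5.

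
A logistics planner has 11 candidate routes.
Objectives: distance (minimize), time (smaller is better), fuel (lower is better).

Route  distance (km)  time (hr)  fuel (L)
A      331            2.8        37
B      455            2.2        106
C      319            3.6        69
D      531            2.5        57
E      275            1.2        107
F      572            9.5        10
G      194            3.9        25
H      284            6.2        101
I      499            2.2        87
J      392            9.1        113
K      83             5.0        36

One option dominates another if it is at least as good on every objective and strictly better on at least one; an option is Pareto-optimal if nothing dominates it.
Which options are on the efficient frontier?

A: not dominated.
B: not dominated.
C: not dominated.
D: not dominated.
E: not dominated (best time).
F: not dominated (best fuel).
G: not dominated.
H: dominated by G (distance 194≤284, time 3.9≤6.2, fuel 25≤101).
I: not dominated.
J: dominated by A (distance 331≤392, time 2.8≤9.1, fuel 37≤113).
K: not dominated (best distance).

A, B, C, D, E, F, G, I, K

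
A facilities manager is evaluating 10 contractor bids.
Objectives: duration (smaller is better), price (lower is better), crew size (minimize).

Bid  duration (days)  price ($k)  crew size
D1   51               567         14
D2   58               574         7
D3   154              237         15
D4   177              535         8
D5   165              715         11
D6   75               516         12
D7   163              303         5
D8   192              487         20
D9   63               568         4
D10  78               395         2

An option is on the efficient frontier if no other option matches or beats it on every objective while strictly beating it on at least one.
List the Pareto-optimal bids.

D1: not dominated (best duration).
D2: not dominated.
D3: not dominated (best price).
D4: dominated by D7 (duration 163≤177, price 303≤535, crew size 5≤8).
D5: dominated by D2 (duration 58≤165, price 574≤715, crew size 7≤11).
D6: not dominated.
D7: not dominated.
D8: dominated by D3 (duration 154≤192, price 237≤487, crew size 15≤20).
D9: not dominated.
D10: not dominated (best crew size).

D1, D2, D3, D6, D7, D9, D10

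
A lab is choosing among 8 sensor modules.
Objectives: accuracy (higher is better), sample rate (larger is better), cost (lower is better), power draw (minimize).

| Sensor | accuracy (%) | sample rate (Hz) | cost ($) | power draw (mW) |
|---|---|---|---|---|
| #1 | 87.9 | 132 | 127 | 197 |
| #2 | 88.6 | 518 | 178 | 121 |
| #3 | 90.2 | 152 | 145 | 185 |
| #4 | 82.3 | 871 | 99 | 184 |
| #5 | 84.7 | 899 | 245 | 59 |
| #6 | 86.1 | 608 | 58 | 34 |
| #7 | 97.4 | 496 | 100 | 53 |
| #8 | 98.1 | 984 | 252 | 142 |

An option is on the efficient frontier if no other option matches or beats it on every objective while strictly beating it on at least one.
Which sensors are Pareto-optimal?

#2, #4, #5, #6, #7, #8

#1: dominated by #7 (accuracy 97.4≥87.9, sample rate 496≥132, cost 100≤127, power draw 53≤197).
#2: not dominated.
#3: dominated by #7 (accuracy 97.4≥90.2, sample rate 496≥152, cost 100≤145, power draw 53≤185).
#4: not dominated.
#5: not dominated.
#6: not dominated (best cost).
#7: not dominated.
#8: not dominated (best accuracy).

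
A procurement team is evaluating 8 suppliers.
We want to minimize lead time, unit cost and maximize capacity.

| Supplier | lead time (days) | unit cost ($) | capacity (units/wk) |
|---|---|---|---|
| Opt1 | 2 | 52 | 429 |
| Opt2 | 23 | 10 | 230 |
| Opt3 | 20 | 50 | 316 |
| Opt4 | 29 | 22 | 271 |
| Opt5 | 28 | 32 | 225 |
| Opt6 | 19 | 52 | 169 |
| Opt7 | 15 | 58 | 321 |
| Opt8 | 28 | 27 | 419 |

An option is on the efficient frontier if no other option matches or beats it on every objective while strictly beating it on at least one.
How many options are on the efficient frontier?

Opt1: not dominated (best lead time).
Opt2: not dominated (best unit cost).
Opt3: not dominated.
Opt4: not dominated.
Opt5: dominated by Opt2 (lead time 23≤28, unit cost 10≤32, capacity 230≥225).
Opt6: dominated by Opt1 (lead time 2≤19, unit cost 52≤52, capacity 429≥169).
Opt7: dominated by Opt1 (lead time 2≤15, unit cost 52≤58, capacity 429≥321).
Opt8: not dominated.
Pareto-optimal: Opt1, Opt2, Opt3, Opt4, Opt8 → 5.

5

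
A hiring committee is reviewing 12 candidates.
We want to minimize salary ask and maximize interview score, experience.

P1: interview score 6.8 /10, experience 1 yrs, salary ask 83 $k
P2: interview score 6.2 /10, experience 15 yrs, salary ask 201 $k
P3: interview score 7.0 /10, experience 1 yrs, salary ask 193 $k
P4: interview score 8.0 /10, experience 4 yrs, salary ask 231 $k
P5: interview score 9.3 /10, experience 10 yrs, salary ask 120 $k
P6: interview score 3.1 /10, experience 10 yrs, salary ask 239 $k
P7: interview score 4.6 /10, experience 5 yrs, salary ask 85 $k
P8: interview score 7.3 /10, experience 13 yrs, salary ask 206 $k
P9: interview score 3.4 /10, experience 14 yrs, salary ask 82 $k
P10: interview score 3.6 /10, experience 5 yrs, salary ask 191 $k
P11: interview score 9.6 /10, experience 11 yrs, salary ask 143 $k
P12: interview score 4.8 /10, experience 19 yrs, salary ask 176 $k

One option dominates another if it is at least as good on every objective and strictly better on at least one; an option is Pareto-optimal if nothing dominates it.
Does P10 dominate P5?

No

P10 vs P5: P10 is worse on interview score (3.6 vs 9.3), so it does not dominate P5.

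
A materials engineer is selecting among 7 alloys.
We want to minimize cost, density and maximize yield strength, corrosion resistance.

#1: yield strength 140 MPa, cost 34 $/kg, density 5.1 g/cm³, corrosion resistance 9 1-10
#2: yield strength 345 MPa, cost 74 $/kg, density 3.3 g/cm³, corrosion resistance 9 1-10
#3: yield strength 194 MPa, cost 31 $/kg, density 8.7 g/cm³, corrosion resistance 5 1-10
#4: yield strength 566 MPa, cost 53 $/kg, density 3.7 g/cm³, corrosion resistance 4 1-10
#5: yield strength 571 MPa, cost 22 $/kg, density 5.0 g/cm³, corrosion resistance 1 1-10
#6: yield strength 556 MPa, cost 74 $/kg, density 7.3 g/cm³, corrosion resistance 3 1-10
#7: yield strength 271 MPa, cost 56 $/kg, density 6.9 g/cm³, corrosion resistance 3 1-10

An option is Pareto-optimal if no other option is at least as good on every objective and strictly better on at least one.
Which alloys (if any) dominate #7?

#4: yield strength 566≥271, cost 53≤56, density 3.7≤6.9, corrosion resistance 4≥3 — dominates #7.
Others (#1, #2, #3, #5, #6) are each worse than #7 on at least one objective.

#4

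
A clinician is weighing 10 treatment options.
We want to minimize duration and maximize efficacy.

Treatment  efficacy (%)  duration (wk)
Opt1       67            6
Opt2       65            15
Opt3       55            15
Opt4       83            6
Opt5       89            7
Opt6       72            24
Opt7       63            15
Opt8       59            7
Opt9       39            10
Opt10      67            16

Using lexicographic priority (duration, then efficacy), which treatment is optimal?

First minimize duration: best is 6, kept {Opt1, Opt4}.
Then maximize efficacy: best is 83, kept {Opt4}.

Opt4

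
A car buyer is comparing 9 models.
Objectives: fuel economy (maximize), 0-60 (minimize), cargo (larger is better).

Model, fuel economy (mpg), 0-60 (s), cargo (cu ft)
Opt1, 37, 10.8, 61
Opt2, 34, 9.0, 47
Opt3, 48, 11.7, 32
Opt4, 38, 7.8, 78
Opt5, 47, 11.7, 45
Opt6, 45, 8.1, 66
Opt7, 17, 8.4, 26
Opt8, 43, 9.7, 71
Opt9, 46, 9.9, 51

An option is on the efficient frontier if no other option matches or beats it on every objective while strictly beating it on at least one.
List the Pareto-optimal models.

Opt3, Opt4, Opt5, Opt6, Opt8, Opt9

Opt1: dominated by Opt4 (fuel economy 38≥37, 0-60 7.8≤10.8, cargo 78≥61).
Opt2: dominated by Opt4 (fuel economy 38≥34, 0-60 7.8≤9.0, cargo 78≥47).
Opt3: not dominated (best fuel economy).
Opt4: not dominated (best 0-60).
Opt5: not dominated.
Opt6: not dominated.
Opt7: dominated by Opt4 (fuel economy 38≥17, 0-60 7.8≤8.4, cargo 78≥26).
Opt8: not dominated.
Opt9: not dominated.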